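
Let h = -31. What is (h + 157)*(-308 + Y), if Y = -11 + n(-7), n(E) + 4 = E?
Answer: -41580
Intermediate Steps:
n(E) = -4 + E
Y = -22 (Y = -11 + (-4 - 7) = -11 - 11 = -22)
(h + 157)*(-308 + Y) = (-31 + 157)*(-308 - 22) = 126*(-330) = -41580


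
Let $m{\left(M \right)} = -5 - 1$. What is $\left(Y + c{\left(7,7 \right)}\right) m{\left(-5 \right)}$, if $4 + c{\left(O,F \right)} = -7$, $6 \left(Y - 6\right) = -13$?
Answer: $43$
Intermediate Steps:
$Y = \frac{23}{6}$ ($Y = 6 + \frac{1}{6} \left(-13\right) = 6 - \frac{13}{6} = \frac{23}{6} \approx 3.8333$)
$c{\left(O,F \right)} = -11$ ($c{\left(O,F \right)} = -4 - 7 = -11$)
$m{\left(M \right)} = -6$ ($m{\left(M \right)} = -5 - 1 = -6$)
$\left(Y + c{\left(7,7 \right)}\right) m{\left(-5 \right)} = \left(\frac{23}{6} - 11\right) \left(-6\right) = \left(- \frac{43}{6}\right) \left(-6\right) = 43$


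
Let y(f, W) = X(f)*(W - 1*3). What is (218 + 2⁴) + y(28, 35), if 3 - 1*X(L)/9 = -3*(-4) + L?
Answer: -10422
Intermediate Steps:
X(L) = -81 - 9*L (X(L) = 27 - 9*(-3*(-4) + L) = 27 - 9*(12 + L) = 27 + (-108 - 9*L) = -81 - 9*L)
y(f, W) = (-81 - 9*f)*(-3 + W) (y(f, W) = (-81 - 9*f)*(W - 1*3) = (-81 - 9*f)*(W - 3) = (-81 - 9*f)*(-3 + W))
(218 + 2⁴) + y(28, 35) = (218 + 2⁴) - 9*(-3 + 35)*(9 + 28) = (218 + 16) - 9*32*37 = 234 - 10656 = -10422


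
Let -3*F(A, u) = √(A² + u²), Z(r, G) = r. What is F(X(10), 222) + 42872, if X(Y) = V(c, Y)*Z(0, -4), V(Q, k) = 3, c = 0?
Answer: 42798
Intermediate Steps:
X(Y) = 0 (X(Y) = 3*0 = 0)
F(A, u) = -√(A² + u²)/3
F(X(10), 222) + 42872 = -√(0² + 222²)/3 + 42872 = -√(0 + 49284)/3 + 42872 = -√49284/3 + 42872 = -⅓*222 + 42872 = -74 + 42872 = 42798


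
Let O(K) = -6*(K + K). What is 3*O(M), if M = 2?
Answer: -72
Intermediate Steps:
O(K) = -12*K
3*O(M) = 3*(-12*2) = 3*(-24) = -72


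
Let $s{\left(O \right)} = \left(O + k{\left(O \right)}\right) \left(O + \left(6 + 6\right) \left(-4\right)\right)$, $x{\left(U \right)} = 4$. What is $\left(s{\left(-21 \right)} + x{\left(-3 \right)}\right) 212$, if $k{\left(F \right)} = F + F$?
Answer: $922412$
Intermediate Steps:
$k{\left(F \right)} = 2 F$
$s{\left(O \right)} = 3 O \left(-48 + O\right)$ ($s{\left(O \right)} = \left(O + 2 O\right) \left(O + \left(6 + 6\right) \left(-4\right)\right) = 3 O \left(O + 12 \left(-4\right)\right) = 3 O \left(O - 48\right) = 3 O \left(-48 + O\right)$)
$\left(s{\left(-21 \right)} + x{\left(-3 \right)}\right) 212 = \left(3 \left(-21\right) \left(-48 - 21\right) + 4\right) 212 = \left(3 \left(-21\right) \left(-69\right) + 4\right) 212 = \left(4347 + 4\right) 212 = 4351 \cdot 212 = 922412$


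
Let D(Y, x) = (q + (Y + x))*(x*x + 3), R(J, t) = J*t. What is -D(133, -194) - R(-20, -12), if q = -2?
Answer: 2371017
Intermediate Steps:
D(Y, x) = (3 + x²)*(-2 + Y + x) (D(Y, x) = (-2 + (Y + x))*(x*x + 3) = (-2 + Y + x)*(x² + 3) = (-2 + Y + x)*(3 + x²) = (3 + x²)*(-2 + Y + x))
-D(133, -194) - R(-20, -12) = -(-6 + (-194)³ - 2*(-194)² + 3*133 + 3*(-194) + 133*(-194)²) - (-20)*(-12) = -(-6 - 7301384 - 2*37636 + 399 - 582 + 133*37636) - 1*240 = -(-6 - 7301384 - 75272 + 399 - 582 + 5005588) - 240 = -1*(-2371257) - 240 = 2371257 - 240 = 2371017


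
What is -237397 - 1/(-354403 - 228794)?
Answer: -138449218208/583197 ≈ -2.3740e+5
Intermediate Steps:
-237397 - 1/(-354403 - 228794) = -237397 - 1/(-583197) = -237397 - 1*(-1/583197) = -237397 + 1/583197 = -138449218208/583197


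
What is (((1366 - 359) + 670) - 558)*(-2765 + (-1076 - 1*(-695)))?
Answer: -3520374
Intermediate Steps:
(((1366 - 359) + 670) - 558)*(-2765 + (-1076 - 1*(-695))) = ((1007 + 670) - 558)*(-2765 + (-1076 + 695)) = (1677 - 558)*(-2765 - 381) = 1119*(-3146) = -3520374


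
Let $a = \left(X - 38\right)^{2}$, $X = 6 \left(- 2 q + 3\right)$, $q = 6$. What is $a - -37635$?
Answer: $46099$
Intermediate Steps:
$X = -54$ ($X = 6 \left(\left(-2\right) 6 + 3\right) = 6 \left(-12 + 3\right) = 6 \left(-9\right) = -54$)
$a = 8464$ ($a = \left(-54 - 38\right)^{2} = \left(-92\right)^{2} = 8464$)
$a - -37635 = 8464 - -37635 = 8464 + 37635 = 46099$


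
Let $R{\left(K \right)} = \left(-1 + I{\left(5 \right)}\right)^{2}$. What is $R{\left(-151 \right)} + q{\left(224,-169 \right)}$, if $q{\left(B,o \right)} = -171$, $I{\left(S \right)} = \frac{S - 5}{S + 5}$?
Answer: $-170$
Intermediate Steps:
$I{\left(S \right)} = \frac{-5 + S}{5 + S}$
$R{\left(K \right)} = 1$ ($R{\left(K \right)} = \left(-1 + \frac{-5 + 5}{5 + 5}\right)^{2} = \left(-1 + \frac{1}{10} \cdot 0\right)^{2} = \left(-1 + 0\right)^{2} = \left(-1\right)^{2} = 1$)
$R{\left(-151 \right)} + q{\left(224,-169 \right)} = 1 - 171 = -170$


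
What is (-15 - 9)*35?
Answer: -840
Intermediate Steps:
(-15 - 9)*35 = -24*35 = -840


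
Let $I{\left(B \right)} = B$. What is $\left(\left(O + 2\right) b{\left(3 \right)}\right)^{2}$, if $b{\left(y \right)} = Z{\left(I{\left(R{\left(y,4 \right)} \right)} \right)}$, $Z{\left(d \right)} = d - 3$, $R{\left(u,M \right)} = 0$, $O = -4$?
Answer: $36$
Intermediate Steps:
$Z{\left(d \right)} = -3 + d$
$b{\left(y \right)} = -3$ ($b{\left(y \right)} = -3 + 0 = -3$)
$\left(\left(O + 2\right) b{\left(3 \right)}\right)^{2} = \left(\left(-4 + 2\right) \left(-3\right)\right)^{2} = \left(\left(-2\right) \left(-3\right)\right)^{2} = 6^{2} = 36$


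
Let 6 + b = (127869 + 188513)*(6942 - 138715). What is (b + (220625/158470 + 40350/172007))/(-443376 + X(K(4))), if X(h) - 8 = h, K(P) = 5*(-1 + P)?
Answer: 227280080974879666761/2416978718313874 ≈ 94035.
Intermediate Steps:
K(P) = -5 + 5*P
b = -41690605292 (b = -6 + (127869 + 188513)*(6942 - 138715) = -6 + 316382*(-131773) = -6 - 41690605286 = -41690605292)
X(h) = 8 + h
(b + (220625/158470 + 40350/172007))/(-443376 + X(K(4))) = (-41690605292 + (220625/158470 + 40350/172007))/(-443376 + (8 + (-5 + 5*4))) = (-41690605292 + (220625*(1/158470) + 40350*(1/172007)))/(-443376 + (8 + (-5 + 20))) = (-41690605292 + (44125/31694 + 40350/172007))/(-443376 + (8 + 15)) = (-41690605292 + 8868661775/5451589858)/(-443376 + 23) = -227280080974879666761/5451589858/(-443353) = -227280080974879666761/5451589858*(-1/443353) = 227280080974879666761/2416978718313874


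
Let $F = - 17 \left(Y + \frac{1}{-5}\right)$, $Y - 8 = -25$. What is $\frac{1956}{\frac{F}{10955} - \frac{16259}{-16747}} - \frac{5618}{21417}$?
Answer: $\frac{12807593509278866}{6532690719621} \approx 1960.5$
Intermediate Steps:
$Y = -17$ ($Y = 8 - 25 = -17$)
$F = \frac{1462}{5}$ ($F = - 17 \left(-17 + \frac{1}{-5}\right) = - 17 \left(-17 - \frac{1}{5}\right) = \left(-17\right) \left(- \frac{86}{5}\right) = \frac{1462}{5} \approx 292.4$)
$\frac{1956}{\frac{F}{10955} - \frac{16259}{-16747}} - \frac{5618}{21417} = \frac{1956}{\frac{1462}{5 \cdot 10955} - \frac{16259}{-16747}} - \frac{5618}{21417} = \frac{1956}{\frac{1462}{5} \cdot \frac{1}{10955} - - \frac{16259}{16747}} - \frac{5618}{21417} = \frac{1956}{\frac{1462}{54775} + \frac{16259}{16747}} - \frac{5618}{21417} = \frac{1956}{\frac{915070839}{917316925}} - \frac{5618}{21417} = 1956 \cdot \frac{917316925}{915070839} - \frac{5618}{21417} = \frac{598090635100}{305023613} - \frac{5618}{21417} = \frac{12807593509278866}{6532690719621}$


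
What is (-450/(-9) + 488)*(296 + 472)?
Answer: 413184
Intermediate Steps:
(-450/(-9) + 488)*(296 + 472) = (-450*(-1/9) + 488)*768 = (50 + 488)*768 = 538*768 = 413184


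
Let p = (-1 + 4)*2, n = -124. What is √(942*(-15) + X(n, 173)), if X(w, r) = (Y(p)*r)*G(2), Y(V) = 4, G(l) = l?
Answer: I*√12746 ≈ 112.9*I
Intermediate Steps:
p = 6 (p = 3*2 = 6)
X(w, r) = 8*r (X(w, r) = (4*r)*2 = 8*r)
√(942*(-15) + X(n, 173)) = √(942*(-15) + 8*173) = √(-14130 + 1384) = √(-12746) = I*√12746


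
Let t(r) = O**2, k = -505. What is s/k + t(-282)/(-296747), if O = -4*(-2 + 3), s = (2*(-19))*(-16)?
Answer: -180430256/149857235 ≈ -1.2040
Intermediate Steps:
s = 608 (s = -38*(-16) = 608)
O = -4 (O = -4*1 = -4)
t(r) = 16 (t(r) = (-4)**2 = 16)
s/k + t(-282)/(-296747) = 608/(-505) + 16/(-296747) = 608*(-1/505) + 16*(-1/296747) = -608/505 - 16/296747 = -180430256/149857235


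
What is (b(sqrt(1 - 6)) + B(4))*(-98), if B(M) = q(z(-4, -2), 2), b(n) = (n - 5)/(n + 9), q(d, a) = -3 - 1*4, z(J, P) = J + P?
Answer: 31458/43 - 686*I*sqrt(5)/43 ≈ 731.58 - 35.673*I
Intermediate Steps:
q(d, a) = -7 (q(d, a) = -3 - 4 = -7)
b(n) = (-5 + n)/(9 + n)
B(M) = -7
(b(sqrt(1 - 6)) + B(4))*(-98) = ((-5 + sqrt(1 - 6))/(9 + sqrt(1 - 6)) - 7)*(-98) = ((-5 + sqrt(-5))/(9 + sqrt(-5)) - 7)*(-98) = ((-5 + I*sqrt(5))/(9 + I*sqrt(5)) - 7)*(-98) = (-7 + (-5 + I*sqrt(5))/(9 + I*sqrt(5)))*(-98) = 686 - 98*(-5 + I*sqrt(5))/(9 + I*sqrt(5))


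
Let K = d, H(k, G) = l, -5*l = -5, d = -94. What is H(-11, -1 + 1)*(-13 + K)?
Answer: -107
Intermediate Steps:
l = 1 (l = -1/5*(-5) = 1)
H(k, G) = 1
K = -94
H(-11, -1 + 1)*(-13 + K) = 1*(-13 - 94) = 1*(-107) = -107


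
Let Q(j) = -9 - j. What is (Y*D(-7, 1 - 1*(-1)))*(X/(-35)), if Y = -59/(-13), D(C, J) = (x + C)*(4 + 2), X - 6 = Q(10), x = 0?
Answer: -354/5 ≈ -70.800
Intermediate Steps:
X = -13 (X = 6 + (-9 - 1*10) = 6 + (-9 - 10) = 6 - 19 = -13)
D(C, J) = 6*C (D(C, J) = (0 + C)*(4 + 2) = C*6 = 6*C)
Y = 59/13 (Y = -59*(-1/13) = 59/13 ≈ 4.5385)
(Y*D(-7, 1 - 1*(-1)))*(X/(-35)) = (59*(6*(-7))/13)*(-13/(-35)) = ((59/13)*(-42))*(-13*(-1/35)) = -2478/13*13/35 = -354/5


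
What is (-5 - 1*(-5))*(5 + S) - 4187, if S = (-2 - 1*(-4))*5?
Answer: -4187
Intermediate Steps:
S = 10 (S = (-2 + 4)*5 = 2*5 = 10)
(-5 - 1*(-5))*(5 + S) - 4187 = (-5 - 1*(-5))*(5 + 10) - 4187 = (-5 + 5)*15 - 4187 = 0*15 - 4187 = 0 - 4187 = -4187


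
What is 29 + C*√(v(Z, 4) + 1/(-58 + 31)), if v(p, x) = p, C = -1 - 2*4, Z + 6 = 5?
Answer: 29 - 2*I*√21 ≈ 29.0 - 9.1651*I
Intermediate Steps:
Z = -1 (Z = -6 + 5 = -1)
C = -9 (C = -1 - 8 = -9)
29 + C*√(v(Z, 4) + 1/(-58 + 31)) = 29 - 9*√(-1 + 1/(-58 + 31)) = 29 - 9*√(-1 + 1/(-27)) = 29 - 9*√(-1 - 1/27) = 29 - 2*I*√21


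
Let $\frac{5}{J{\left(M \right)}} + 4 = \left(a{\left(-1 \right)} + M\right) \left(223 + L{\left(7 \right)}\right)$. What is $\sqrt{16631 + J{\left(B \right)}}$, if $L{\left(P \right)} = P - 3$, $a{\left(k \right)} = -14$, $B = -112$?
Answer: $\frac{3 \sqrt{1512133441654}}{28606} \approx 128.96$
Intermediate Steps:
$L{\left(P \right)} = -3 + P$
$J{\left(M \right)} = \frac{5}{-3182 + 227 M}$ ($J{\left(M \right)} = \frac{5}{-4 + \left(-14 + M\right) \left(223 + \left(-3 + 7\right)\right)} = \frac{5}{-4 + \left(-14 + M\right) \left(223 + 4\right)} = \frac{5}{-4 + \left(-14 + M\right) 227} = \frac{5}{-4 + \left(-3178 + 227 M\right)} = \frac{5}{-3182 + 227 M}$)
$\sqrt{16631 + J{\left(B \right)}} = \sqrt{16631 + \frac{5}{-3182 + 227 \left(-112\right)}} = \sqrt{16631 + \frac{5}{-3182 - 25424}} = \sqrt{16631 + \frac{5}{-28606}} = \sqrt{16631 + 5 \left(- \frac{1}{28606}\right)} = \sqrt{16631 - \frac{5}{28606}} = \sqrt{\frac{475746381}{28606}} = \frac{3 \sqrt{1512133441654}}{28606}$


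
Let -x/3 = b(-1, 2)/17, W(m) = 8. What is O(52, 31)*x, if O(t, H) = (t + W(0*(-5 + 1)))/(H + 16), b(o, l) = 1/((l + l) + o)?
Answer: -60/799 ≈ -0.075094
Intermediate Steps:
b(o, l) = 1/(o + 2*l) (b(o, l) = 1/(2*l + o) = 1/(o + 2*l))
x = -1/17 (x = -3/((-1 + 2*2)*17) = -3/((-1 + 4)*17) = -3/(3*17) = -1/17 ≈ -0.058824)
O(t, H) = (8 + t)/(16 + H) (O(t, H) = (t + 8)/(H + 16) = (8 + t)/(16 + H))
O(52, 31)*x = ((8 + 52)/(16 + 31))*(-1/17) = (60/47)*(-1/17) = -60/799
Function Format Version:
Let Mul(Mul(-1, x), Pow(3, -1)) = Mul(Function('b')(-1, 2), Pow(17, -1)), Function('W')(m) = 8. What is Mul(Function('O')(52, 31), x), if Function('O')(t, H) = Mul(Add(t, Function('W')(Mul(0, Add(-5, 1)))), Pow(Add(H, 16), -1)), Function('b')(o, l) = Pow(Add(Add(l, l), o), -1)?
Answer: Rational(-60, 799) ≈ -0.075094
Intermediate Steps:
Function('b')(o, l) = Pow(Add(o, Mul(2, l)), -1) (Function('b')(o, l) = Pow(Add(Mul(2, l), o), -1) = Pow(Add(o, Mul(2, l)), -1))
x = Rational(-1, 17) (x = Mul(-3, Mul(Pow(Add(-1, Mul(2, 2)), -1), Pow(17, -1))) = Mul(-3, Mul(Pow(Add(-1, 4), -1), Rational(1, 17))) = Mul(-3, Mul(Pow(3, -1), Rational(1, 17))) = Mul(-3, Mul(Rational(1, 3), Rational(1, 17))) = Mul(-3, Rational(1, 51)) = Rational(-1, 17) ≈ -0.058824)
Function('O')(t, H) = Mul(Pow(Add(16, H), -1), Add(8, t)) (Function('O')(t, H) = Mul(Add(t, 8), Pow(Add(H, 16), -1)) = Mul(Add(8, t), Pow(Add(16, H), -1)) = Mul(Pow(Add(16, H), -1), Add(8, t)))
Mul(Function('O')(52, 31), x) = Mul(Mul(Pow(Add(16, 31), -1), Add(8, 52)), Rational(-1, 17)) = Mul(Mul(Pow(47, -1), 60), Rational(-1, 17)) = Mul(Mul(Rational(1, 47), 60), Rational(-1, 17)) = Mul(Rational(60, 47), Rational(-1, 17)) = Rational(-60, 799)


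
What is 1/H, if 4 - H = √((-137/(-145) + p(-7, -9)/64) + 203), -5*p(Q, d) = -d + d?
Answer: -145/6813 - √1071985/13626 ≈ -0.097268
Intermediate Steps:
p(Q, d) = 0 (p(Q, d) = -(-d + d)/5 = -⅕*0 = 0)
H = 4 - 2*√1071985/145 (H = 4 - √((-137/(-145) + 0/64) + 203) = 4 - √((-137*(-1/145) + 0*(1/64)) + 203) = 4 - √((137/145 + 0) + 203) = 4 - √(137/145 + 203) = 4 - √(29572/145) = 4 - 2*√1071985/145 ≈ -10.281)
1/H = 1/(4 - 2*√1071985/145)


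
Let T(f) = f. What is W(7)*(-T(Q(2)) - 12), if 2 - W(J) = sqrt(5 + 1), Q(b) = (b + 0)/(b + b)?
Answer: -25 + 25*sqrt(6)/2 ≈ 5.6186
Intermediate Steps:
Q(b) = 1/2 (Q(b) = b/((2*b)) = b*(1/(2*b)) = 1/2)
W(J) = 2 - sqrt(6) (W(J) = 2 - sqrt(5 + 1) = 2 - sqrt(6))
W(7)*(-T(Q(2)) - 12) = (2 - sqrt(6))*(-1*1/2 - 12) = (2 - sqrt(6))*(-1/2 - 12) = (2 - sqrt(6))*(-25/2) = -25 + 25*sqrt(6)/2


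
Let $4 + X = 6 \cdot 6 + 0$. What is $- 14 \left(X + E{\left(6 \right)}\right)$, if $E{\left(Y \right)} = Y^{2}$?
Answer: $-952$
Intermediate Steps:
$X = 32$ ($X = -4 + \left(6 \cdot 6 + 0\right) = -4 + \left(36 + 0\right) = -4 + 36 = 32$)
$- 14 \left(X + E{\left(6 \right)}\right) = - 14 \left(32 + 6^{2}\right) = - 14 \left(32 + 36\right) = \left(-14\right) 68 = -952$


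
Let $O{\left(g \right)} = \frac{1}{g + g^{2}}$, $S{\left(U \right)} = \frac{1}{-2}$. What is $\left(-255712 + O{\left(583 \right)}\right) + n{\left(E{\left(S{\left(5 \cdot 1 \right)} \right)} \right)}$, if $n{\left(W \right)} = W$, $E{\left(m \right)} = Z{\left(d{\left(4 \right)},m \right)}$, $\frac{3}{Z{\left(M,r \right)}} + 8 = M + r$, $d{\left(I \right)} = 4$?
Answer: $- \frac{261189009133}{1021416} \approx -2.5571 \cdot 10^{5}$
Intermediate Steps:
$S{\left(U \right)} = - \frac{1}{2}$
$Z{\left(M,r \right)} = \frac{3}{-8 + M + r}$ ($Z{\left(M,r \right)} = \frac{3}{-8 + \left(M + r\right)} = \frac{3}{-8 + M + r}$)
$E{\left(m \right)} = \frac{3}{-4 + m}$ ($E{\left(m \right)} = \frac{3}{-8 + 4 + m} = \frac{3}{-4 + m}$)
$\left(-255712 + O{\left(583 \right)}\right) + n{\left(E{\left(S{\left(5 \cdot 1 \right)} \right)} \right)} = \left(-255712 + \frac{1}{583 \left(1 + 583\right)}\right) + \frac{3}{-4 - \frac{1}{2}} = \left(-255712 + \frac{1}{583 \cdot 584}\right) + \frac{3}{- \frac{9}{2}} = \left(-255712 + \frac{1}{583} \cdot \frac{1}{584}\right) + 3 \left(- \frac{2}{9}\right) = \left(-255712 + \frac{1}{340472}\right) - \frac{2}{3} = - \frac{87062776063}{340472} - \frac{2}{3} = - \frac{261189009133}{1021416}$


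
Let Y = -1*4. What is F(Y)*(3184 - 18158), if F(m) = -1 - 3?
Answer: 59896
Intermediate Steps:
Y = -4
F(m) = -4
F(Y)*(3184 - 18158) = -4*(3184 - 18158) = -4*(-14974) = 59896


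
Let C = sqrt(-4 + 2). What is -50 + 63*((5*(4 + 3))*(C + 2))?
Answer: 4360 + 2205*I*sqrt(2) ≈ 4360.0 + 3118.3*I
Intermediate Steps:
C = I*sqrt(2) (C = sqrt(-2) = I*sqrt(2) ≈ 1.4142*I)
-50 + 63*((5*(4 + 3))*(C + 2)) = -50 + 63*((5*(4 + 3))*(I*sqrt(2) + 2)) = -50 + 63*((5*7)*(2 + I*sqrt(2))) = -50 + 63*(35*(2 + I*sqrt(2))) = -50 + 63*(70 + 35*I*sqrt(2)) = -50 + (4410 + 2205*I*sqrt(2)) = 4360 + 2205*I*sqrt(2)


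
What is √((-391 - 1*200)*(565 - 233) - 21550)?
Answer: I*√217762 ≈ 466.65*I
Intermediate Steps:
√((-391 - 1*200)*(565 - 233) - 21550) = √((-391 - 200)*332 - 21550) = √(-591*332 - 21550) = √(-196212 - 21550) = √(-217762) = I*√217762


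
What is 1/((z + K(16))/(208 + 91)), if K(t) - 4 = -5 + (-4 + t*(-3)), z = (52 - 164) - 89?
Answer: -299/254 ≈ -1.1772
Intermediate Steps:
z = -201 (z = -112 - 89 = -201)
K(t) = -5 - 3*t (K(t) = 4 + (-5 + (-4 + t*(-3))) = 4 + (-5 + (-4 - 3*t)) = 4 + (-9 - 3*t) = -5 - 3*t)
1/((z + K(16))/(208 + 91)) = 1/((-201 + (-5 - 3*16))/(208 + 91)) = 1/((-201 + (-5 - 48))/299) = 1/((-201 - 53)*(1/299)) = 1/(-254*1/299) = 1/(-254/299) = -299/254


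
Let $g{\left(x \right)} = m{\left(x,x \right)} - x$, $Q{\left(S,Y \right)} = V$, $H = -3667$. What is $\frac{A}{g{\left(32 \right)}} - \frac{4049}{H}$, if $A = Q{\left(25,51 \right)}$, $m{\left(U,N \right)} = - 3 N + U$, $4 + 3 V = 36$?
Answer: $\frac{32774}{33003} \approx 0.99306$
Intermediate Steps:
$V = \frac{32}{3}$ ($V = - \frac{4}{3} + \frac{1}{3} \cdot 36 = - \frac{4}{3} + 12 = \frac{32}{3} \approx 10.667$)
$m{\left(U,N \right)} = U - 3 N$
$Q{\left(S,Y \right)} = \frac{32}{3}$
$A = \frac{32}{3} \approx 10.667$
$g{\left(x \right)} = - 3 x$ ($g{\left(x \right)} = \left(x - 3 x\right) - x = - 2 x - x = - 3 x$)
$\frac{A}{g{\left(32 \right)}} - \frac{4049}{H} = \frac{32}{3 \left(\left(-3\right) 32\right)} - \frac{4049}{-3667} = \frac{32}{3 \left(-96\right)} - - \frac{4049}{3667} = \frac{32}{3} \left(- \frac{1}{96}\right) + \frac{4049}{3667} = - \frac{1}{9} + \frac{4049}{3667} = \frac{32774}{33003}$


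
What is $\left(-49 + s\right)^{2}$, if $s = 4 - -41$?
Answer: $16$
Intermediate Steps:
$s = 45$ ($s = 4 + 41 = 45$)
$\left(-49 + s\right)^{2} = \left(-49 + 45\right)^{2} = \left(-4\right)^{2} = 16$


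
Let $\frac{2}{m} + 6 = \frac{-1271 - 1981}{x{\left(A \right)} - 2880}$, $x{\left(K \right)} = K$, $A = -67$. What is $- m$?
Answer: $\frac{2947}{7215} \approx 0.40845$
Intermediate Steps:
$m = - \frac{2947}{7215}$ ($m = \frac{2}{-6 + \frac{-1271 - 1981}{-67 - 2880}} = \frac{2}{-6 - \frac{3252}{-2947}} = \frac{2}{-6 - - \frac{3252}{2947}} = \frac{2}{-6 + \frac{3252}{2947}} = \frac{2}{- \frac{14430}{2947}} = 2 \left(- \frac{2947}{14430}\right) = - \frac{2947}{7215} \approx -0.40845$)
$- m = \left(-1\right) \left(- \frac{2947}{7215}\right) = \frac{2947}{7215}$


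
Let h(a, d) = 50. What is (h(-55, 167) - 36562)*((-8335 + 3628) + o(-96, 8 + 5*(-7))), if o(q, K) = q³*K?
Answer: -872022120480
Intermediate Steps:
o(q, K) = K*q³
(h(-55, 167) - 36562)*((-8335 + 3628) + o(-96, 8 + 5*(-7))) = (50 - 36562)*((-8335 + 3628) + (8 + 5*(-7))*(-96)³) = -36512*(-4707 + (8 - 35)*(-884736)) = -36512*(-4707 - 27*(-884736)) = -36512*(-4707 + 23887872) = -36512*23883165 = -872022120480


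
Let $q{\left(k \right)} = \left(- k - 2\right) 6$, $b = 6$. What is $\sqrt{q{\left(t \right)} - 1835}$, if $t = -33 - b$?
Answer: $i \sqrt{1613} \approx 40.162 i$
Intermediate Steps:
$t = -39$ ($t = -33 - 6 = -39$)
$q{\left(k \right)} = -12 - 6 k$ ($q{\left(k \right)} = \left(-2 - k\right) 6 = -12 - 6 k$)
$\sqrt{q{\left(t \right)} - 1835} = \sqrt{\left(-12 - -234\right) - 1835} = \sqrt{\left(-12 + 234\right) - 1835} = \sqrt{222 - 1835} = \sqrt{-1613} = i \sqrt{1613}$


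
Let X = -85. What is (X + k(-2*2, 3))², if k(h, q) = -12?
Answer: 9409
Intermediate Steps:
(X + k(-2*2, 3))² = (-85 - 12)² = (-97)² = 9409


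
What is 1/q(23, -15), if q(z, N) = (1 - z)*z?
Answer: -1/506 ≈ -0.0019763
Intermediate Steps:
q(z, N) = z*(1 - z)
1/q(23, -15) = 1/(23*(1 - 1*23)) = 1/(23*(1 - 23)) = 1/(23*(-22)) = 1/(-506) = -1/506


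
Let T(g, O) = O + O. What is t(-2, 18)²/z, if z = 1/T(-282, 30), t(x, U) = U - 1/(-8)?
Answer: 315375/16 ≈ 19711.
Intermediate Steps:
t(x, U) = ⅛ + U (t(x, U) = U - 1*(-⅛) = U + ⅛ = ⅛ + U)
T(g, O) = 2*O
z = 1/60 (z = 1/(2*30) = 1/60 ≈ 0.016667)
t(-2, 18)²/z = (⅛ + 18)²/(1/60) = (145/8)²*60 = (21025/64)*60 = 315375/16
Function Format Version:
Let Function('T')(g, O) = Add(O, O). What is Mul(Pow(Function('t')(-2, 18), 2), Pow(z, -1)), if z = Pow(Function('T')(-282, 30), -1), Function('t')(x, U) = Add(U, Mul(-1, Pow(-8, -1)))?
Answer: Rational(315375, 16) ≈ 19711.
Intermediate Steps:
Function('t')(x, U) = Add(Rational(1, 8), U) (Function('t')(x, U) = Add(U, Mul(-1, Rational(-1, 8))) = Add(U, Rational(1, 8)) = Add(Rational(1, 8), U))
Function('T')(g, O) = Mul(2, O)
z = Rational(1, 60) (z = Pow(Mul(2, 30), -1) = Pow(60, -1) = Rational(1, 60) ≈ 0.016667)
Mul(Pow(Function('t')(-2, 18), 2), Pow(z, -1)) = Mul(Pow(Add(Rational(1, 8), 18), 2), Pow(Rational(1, 60), -1)) = Mul(Pow(Rational(145, 8), 2), 60) = Mul(Rational(21025, 64), 60) = Rational(315375, 16)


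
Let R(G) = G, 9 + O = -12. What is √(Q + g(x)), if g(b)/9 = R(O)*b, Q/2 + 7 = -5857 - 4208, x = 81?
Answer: 11*I*√293 ≈ 188.29*I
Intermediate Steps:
O = -21 (O = -9 - 12 = -21)
Q = -20144 (Q = -14 + 2*(-5857 - 4208) = -14 + 2*(-10065) = -14 - 20130 = -20144)
g(b) = -189*b (g(b) = 9*(-21*b) = -189*b)
√(Q + g(x)) = √(-20144 - 189*81) = √(-20144 - 15309) = √(-35453) = 11*I*√293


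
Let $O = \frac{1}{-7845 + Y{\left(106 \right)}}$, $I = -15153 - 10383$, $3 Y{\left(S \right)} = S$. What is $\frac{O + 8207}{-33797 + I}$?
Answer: $- \frac{192281800}{1390112857} \approx -0.13832$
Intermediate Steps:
$Y{\left(S \right)} = \frac{S}{3}$
$I = -25536$ ($I = -15153 - 10383 = -25536$)
$O = - \frac{3}{23429}$ ($O = \frac{1}{-7845 + \frac{1}{3} \cdot 106} = \frac{1}{-7845 + \frac{106}{3}} = \frac{1}{- \frac{23429}{3}} = - \frac{3}{23429} \approx -0.00012805$)
$\frac{O + 8207}{-33797 + I} = \frac{- \frac{3}{23429} + 8207}{-33797 - 25536} = \frac{192281800}{23429 \left(-59333\right)} = \frac{192281800}{23429} \left(- \frac{1}{59333}\right) = - \frac{192281800}{1390112857}$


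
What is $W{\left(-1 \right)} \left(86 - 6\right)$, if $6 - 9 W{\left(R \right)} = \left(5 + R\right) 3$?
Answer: $- \frac{160}{3} \approx -53.333$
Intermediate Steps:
$W{\left(R \right)} = -1 - \frac{R}{3}$ ($W{\left(R \right)} = \frac{2}{3} - \frac{\left(5 + R\right) 3}{9} = \frac{2}{3} - \frac{15 + 3 R}{9} = \frac{2}{3} - \left(\frac{5}{3} + \frac{R}{3}\right) = -1 - \frac{R}{3}$)
$W{\left(-1 \right)} \left(86 - 6\right) = \left(-1 - - \frac{1}{3}\right) \left(86 - 6\right) = \left(-1 + \frac{1}{3}\right) 80 = \left(- \frac{2}{3}\right) 80 = - \frac{160}{3}$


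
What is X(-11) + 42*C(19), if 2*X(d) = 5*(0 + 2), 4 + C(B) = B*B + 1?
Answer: 15041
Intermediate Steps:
C(B) = -3 + B² (C(B) = -4 + (B*B + 1) = -4 + (B² + 1) = -4 + (1 + B²) = -3 + B²)
X(d) = 5 (X(d) = (5*(0 + 2))/2 = (5*2)/2 = (½)*10 = 5)
X(-11) + 42*C(19) = 5 + 42*(-3 + 19²) = 5 + 42*(-3 + 361) = 5 + 42*358 = 5 + 15036 = 15041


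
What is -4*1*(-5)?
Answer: 20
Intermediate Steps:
-4*1*(-5) = -4*(-5) = 20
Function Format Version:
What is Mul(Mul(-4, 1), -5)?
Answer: 20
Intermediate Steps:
Mul(Mul(-4, 1), -5) = Mul(-4, -5) = 20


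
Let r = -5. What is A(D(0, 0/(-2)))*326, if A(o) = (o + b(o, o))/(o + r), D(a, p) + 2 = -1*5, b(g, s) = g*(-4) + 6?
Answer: -1467/2 ≈ -733.50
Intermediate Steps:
b(g, s) = 6 - 4*g (b(g, s) = -4*g + 6 = 6 - 4*g)
D(a, p) = -7 (D(a, p) = -2 - 1*5 = -2 - 5 = -7)
A(o) = (6 - 3*o)/(-5 + o) (A(o) = (o + (6 - 4*o))/(o - 5) = (6 - 3*o)/(-5 + o))
A(D(0, 0/(-2)))*326 = (3*(2 - 1*(-7))/(-5 - 7))*326 = (3*(2 + 7)/(-12))*326 = (3*(-1/12)*9)*326 = -9/4*326 = -1467/2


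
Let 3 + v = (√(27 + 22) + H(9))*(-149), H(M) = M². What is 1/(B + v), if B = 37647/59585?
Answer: -59585/781419628 ≈ -7.6252e-5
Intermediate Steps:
B = 37647/59585 (B = 37647*(1/59585) = 37647/59585 ≈ 0.63182)
v = -13115 (v = -3 + (√(27 + 22) + 9²)*(-149) = -3 + (√49 + 81)*(-149) = -3 + (7 + 81)*(-149) = -3 + 88*(-149) = -3 - 13112 = -13115)
1/(B + v) = 1/(37647/59585 - 13115) = 1/(-781419628/59585) = -59585/781419628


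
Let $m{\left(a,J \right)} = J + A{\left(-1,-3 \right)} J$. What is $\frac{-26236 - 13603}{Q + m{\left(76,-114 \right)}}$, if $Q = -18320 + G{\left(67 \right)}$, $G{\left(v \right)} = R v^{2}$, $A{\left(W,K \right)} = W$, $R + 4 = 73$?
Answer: $- \frac{39839}{291421} \approx -0.13671$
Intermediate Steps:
$R = 69$ ($R = -4 + 73 = 69$)
$G{\left(v \right)} = 69 v^{2}$
$m{\left(a,J \right)} = 0$ ($m{\left(a,J \right)} = J - J = 0$)
$Q = 291421$ ($Q = -18320 + 69 \cdot 67^{2} = -18320 + 69 \cdot 4489 = -18320 + 309741 = 291421$)
$\frac{-26236 - 13603}{Q + m{\left(76,-114 \right)}} = \frac{-26236 - 13603}{291421 + 0} = - \frac{39839}{291421}$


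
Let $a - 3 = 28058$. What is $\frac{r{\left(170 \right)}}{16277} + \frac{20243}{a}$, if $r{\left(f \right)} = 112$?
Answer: $\frac{332638143}{456748897} \approx 0.72827$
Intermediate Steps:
$a = 28061$ ($a = 3 + 28058 = 28061$)
$\frac{r{\left(170 \right)}}{16277} + \frac{20243}{a} = \frac{112}{16277} + \frac{20243}{28061} = \frac{332638143}{456748897}$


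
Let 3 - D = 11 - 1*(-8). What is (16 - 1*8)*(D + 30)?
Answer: 112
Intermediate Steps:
D = -16 (D = 3 - (11 - 1*(-8)) = 3 - (11 + 8) = 3 - 1*19 = 3 - 19 = -16)
(16 - 1*8)*(D + 30) = (16 - 1*8)*(-16 + 30) = (16 - 8)*14 = 8*14 = 112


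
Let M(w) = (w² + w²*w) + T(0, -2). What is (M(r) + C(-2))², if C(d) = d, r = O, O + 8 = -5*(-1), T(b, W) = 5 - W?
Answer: 169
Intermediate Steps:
O = -3 (O = -8 - 5*(-1) = -8 + 5 = -3)
r = -3
M(w) = 7 + w² + w³ (M(w) = (w² + w²*w) + (5 - 1*(-2)) = (w² + w³) + (5 + 2) = (w² + w³) + 7 = 7 + w² + w³)
(M(r) + C(-2))² = ((7 + (-3)² + (-3)³) - 2)² = ((7 + 9 - 27) - 2)² = (-11 - 2)² = (-13)² = 169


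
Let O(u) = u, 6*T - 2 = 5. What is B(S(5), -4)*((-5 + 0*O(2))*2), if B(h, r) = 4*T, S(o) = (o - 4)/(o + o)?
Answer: -140/3 ≈ -46.667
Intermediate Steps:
S(o) = (-4 + o)/(2*o) (S(o) = (-4 + o)/((2*o)) = (-4 + o)*(1/(2*o)) = (-4 + o)/(2*o))
T = 7/6 (T = 1/3 + (1/6)*5 = 1/3 + 5/6 = 7/6 ≈ 1.1667)
B(h, r) = 14/3 (B(h, r) = 4*(7/6) = 14/3)
B(S(5), -4)*((-5 + 0*O(2))*2) = 14*((-5 + 0*2)*2)/3 = 14*((-5 + 0)*2)/3 = 14*(-5*2)/3 = (14/3)*(-10) = -140/3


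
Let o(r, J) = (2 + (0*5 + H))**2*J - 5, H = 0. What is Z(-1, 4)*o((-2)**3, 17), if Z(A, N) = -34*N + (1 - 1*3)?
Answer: -8694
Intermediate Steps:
Z(A, N) = -2 - 34*N (Z(A, N) = -34*N + (1 - 3) = -34*N - 2 = -2 - 34*N)
o(r, J) = -5 + 4*J (o(r, J) = (2 + (0*5 + 0))**2*J - 5 = (2 + (0 + 0))**2*J - 5 = (2 + 0)**2*J - 5 = 2**2*J - 5 = 4*J - 5 = -5 + 4*J)
Z(-1, 4)*o((-2)**3, 17) = (-2 - 34*4)*(-5 + 4*17) = (-2 - 136)*(-5 + 68) = -138*63 = -8694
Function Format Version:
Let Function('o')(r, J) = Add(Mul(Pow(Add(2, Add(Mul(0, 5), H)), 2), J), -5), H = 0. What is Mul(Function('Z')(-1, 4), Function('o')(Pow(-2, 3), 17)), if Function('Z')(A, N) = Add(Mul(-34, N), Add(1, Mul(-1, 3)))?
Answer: -8694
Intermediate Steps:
Function('Z')(A, N) = Add(-2, Mul(-34, N)) (Function('Z')(A, N) = Add(Mul(-34, N), Add(1, -3)) = Add(Mul(-34, N), -2) = Add(-2, Mul(-34, N)))
Function('o')(r, J) = Add(-5, Mul(4, J)) (Function('o')(r, J) = Add(Mul(Pow(Add(2, Add(Mul(0, 5), 0)), 2), J), -5) = Add(Mul(Pow(Add(2, Add(0, 0)), 2), J), -5) = Add(Mul(Pow(Add(2, 0), 2), J), -5) = Add(Mul(Pow(2, 2), J), -5) = Add(Mul(4, J), -5) = Add(-5, Mul(4, J)))
Mul(Function('Z')(-1, 4), Function('o')(Pow(-2, 3), 17)) = Mul(Add(-2, Mul(-34, 4)), Add(-5, Mul(4, 17))) = Mul(Add(-2, -136), Add(-5, 68)) = Mul(-138, 63) = -8694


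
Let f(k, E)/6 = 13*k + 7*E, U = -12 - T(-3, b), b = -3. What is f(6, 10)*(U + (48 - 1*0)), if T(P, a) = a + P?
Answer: 37296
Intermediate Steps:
T(P, a) = P + a
U = -6 (U = -12 - (-3 - 3) = -12 - 1*(-6) = -12 + 6 = -6)
f(k, E) = 42*E + 78*k (f(k, E) = 6*(13*k + 7*E) = 6*(7*E + 13*k) = 42*E + 78*k)
f(6, 10)*(U + (48 - 1*0)) = (42*10 + 78*6)*(-6 + (48 - 1*0)) = (420 + 468)*(-6 + (48 + 0)) = 888*(-6 + 48) = 888*42 = 37296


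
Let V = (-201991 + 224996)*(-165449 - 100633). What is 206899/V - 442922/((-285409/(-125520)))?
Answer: -340312512038473347091/1747050254361690 ≈ -1.9479e+5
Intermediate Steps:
V = -6121216410 (V = 23005*(-266082) = -6121216410)
206899/V - 442922/((-285409/(-125520))) = 206899/(-6121216410) - 442922/((-285409/(-125520))) = 206899*(-1/6121216410) - 442922/((-285409*(-1/125520))) = -206899/6121216410 - 442922/285409/125520 = -206899/6121216410 - 442922*125520/285409 = -206899/6121216410 - 55595569440/285409 = -340312512038473347091/1747050254361690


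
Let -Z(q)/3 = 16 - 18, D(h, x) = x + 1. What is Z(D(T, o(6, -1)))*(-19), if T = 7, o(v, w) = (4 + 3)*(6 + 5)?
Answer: -114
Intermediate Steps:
o(v, w) = 77 (o(v, w) = 7*11 = 77)
D(h, x) = 1 + x
Z(q) = 6 (Z(q) = -3*(16 - 18) = -3*(-2) = 6)
Z(D(T, o(6, -1)))*(-19) = 6*(-19) = -114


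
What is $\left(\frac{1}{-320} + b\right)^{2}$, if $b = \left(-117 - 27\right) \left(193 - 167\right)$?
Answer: $\frac{1435398082561}{102400} \approx 1.4018 \cdot 10^{7}$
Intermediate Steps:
$b = -3744$ ($b = \left(-144\right) 26 = -3744$)
$\left(\frac{1}{-320} + b\right)^{2} = \left(\frac{1}{-320} - 3744\right)^{2} = \left(- \frac{1}{320} - 3744\right)^{2} = \left(- \frac{1198081}{320}\right)^{2} = \frac{1435398082561}{102400}$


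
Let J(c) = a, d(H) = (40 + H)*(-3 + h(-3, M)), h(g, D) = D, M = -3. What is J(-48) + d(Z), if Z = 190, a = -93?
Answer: -1473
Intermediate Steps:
d(H) = -240 - 6*H (d(H) = (40 + H)*(-3 - 3) = (40 + H)*(-6) = -240 - 6*H)
J(c) = -93
J(-48) + d(Z) = -93 + (-240 - 6*190) = -93 + (-240 - 1140) = -93 - 1380 = -1473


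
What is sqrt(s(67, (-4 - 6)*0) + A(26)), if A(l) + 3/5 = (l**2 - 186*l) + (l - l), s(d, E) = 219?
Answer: 2*I*sqrt(24635)/5 ≈ 62.782*I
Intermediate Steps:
A(l) = -3/5 + l**2 - 186*l (A(l) = -3/5 + ((l**2 - 186*l) + (l - l)) = -3/5 + ((l**2 - 186*l) + 0) = -3/5 + (l**2 - 186*l) = -3/5 + l**2 - 186*l)
sqrt(s(67, (-4 - 6)*0) + A(26)) = sqrt(219 + (-3/5 + 26**2 - 186*26)) = sqrt(219 + (-3/5 + 676 - 4836)) = sqrt(219 - 20803/5) = sqrt(-19708/5) = 2*I*sqrt(24635)/5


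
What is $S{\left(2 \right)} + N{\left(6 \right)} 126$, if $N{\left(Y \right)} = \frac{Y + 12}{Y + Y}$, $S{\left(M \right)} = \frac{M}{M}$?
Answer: $190$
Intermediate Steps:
$S{\left(M \right)} = 1$
$N{\left(Y \right)} = \frac{12 + Y}{2 Y}$
$S{\left(2 \right)} + N{\left(6 \right)} 126 = 1 + \frac{12 + 6}{2 \cdot 6} \cdot 126 = 1 + \frac{1}{2} \cdot \frac{1}{6} \cdot 18 \cdot 126 = 1 + \frac{3}{2} \cdot 126 = 1 + 189 = 190$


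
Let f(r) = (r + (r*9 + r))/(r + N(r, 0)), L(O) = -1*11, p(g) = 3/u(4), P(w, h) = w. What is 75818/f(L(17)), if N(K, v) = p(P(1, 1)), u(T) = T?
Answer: 1554269/242 ≈ 6422.6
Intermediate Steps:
p(g) = 3/4
N(K, v) = 3/4
L(O) = -11
f(r) = 11*r/(3/4 + r) (f(r) = (r + (r*9 + r))/(r + 3/4) = (r + (9*r + r))/(3/4 + r) = (r + 10*r)/(3/4 + r) = (11*r)/(3/4 + r) = 11*r/(3/4 + r))
75818/f(L(17)) = 75818/((44*(-11)/(3 + 4*(-11)))) = 75818/((44*(-11)/(3 - 44))) = 75818/((44*(-11)/(-41))) = 75818/((44*(-11)*(-1/41))) = 75818/(484/41) = 75818*(41/484) = 1554269/242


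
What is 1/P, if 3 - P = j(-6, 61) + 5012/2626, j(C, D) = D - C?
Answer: -1313/86538 ≈ -0.015173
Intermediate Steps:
P = -86538/1313 (P = 3 - ((61 - 1*(-6)) + 5012/2626) = 3 - ((61 + 6) + 5012*(1/2626)) = 3 - (67 + 2506/1313) = 3 - 1*90477/1313 = 3 - 90477/1313 = -86538/1313 ≈ -65.909)
1/P = 1/(-86538/1313) = -1313/86538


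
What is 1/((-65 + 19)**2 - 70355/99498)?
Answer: 99498/210467413 ≈ 0.00047275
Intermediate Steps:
1/((-65 + 19)**2 - 70355/99498) = 1/((-46)**2 - 70355*1/99498) = 1/(2116 - 70355/99498) = 1/(210467413/99498) = 99498/210467413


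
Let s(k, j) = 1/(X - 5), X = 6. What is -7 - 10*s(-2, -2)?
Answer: -17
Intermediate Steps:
s(k, j) = 1 (s(k, j) = 1/(6 - 5) = 1/1 = 1)
-7 - 10*s(-2, -2) = -7 - 10*1 = -7 - 10 = -17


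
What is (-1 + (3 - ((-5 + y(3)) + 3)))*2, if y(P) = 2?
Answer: 4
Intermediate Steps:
(-1 + (3 - ((-5 + y(3)) + 3)))*2 = (-1 + (3 - ((-5 + 2) + 3)))*2 = (-1 + (3 - (-3 + 3)))*2 = (-1 + (3 - 1*0))*2 = (-1 + (3 + 0))*2 = (-1 + 3)*2 = 2*2 = 4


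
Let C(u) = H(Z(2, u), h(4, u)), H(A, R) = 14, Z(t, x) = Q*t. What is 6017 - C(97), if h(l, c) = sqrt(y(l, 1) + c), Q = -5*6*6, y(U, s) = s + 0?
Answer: 6003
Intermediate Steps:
y(U, s) = s
Q = -180 (Q = -30*6 = -180)
h(l, c) = sqrt(1 + c)
Z(t, x) = -180*t
C(u) = 14
6017 - C(97) = 6017 - 1*14 = 6017 - 14 = 6003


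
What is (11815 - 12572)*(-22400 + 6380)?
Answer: 12127140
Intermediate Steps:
(11815 - 12572)*(-22400 + 6380) = -757*(-16020) = 12127140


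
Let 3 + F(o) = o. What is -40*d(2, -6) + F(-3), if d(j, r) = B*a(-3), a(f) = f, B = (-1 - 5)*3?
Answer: -2166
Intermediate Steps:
F(o) = -3 + o
B = -18 (B = -6*3 = -18)
d(j, r) = 54 (d(j, r) = -18*(-3) = 54)
-40*d(2, -6) + F(-3) = -40*54 + (-3 - 3) = -2160 - 6 = -2166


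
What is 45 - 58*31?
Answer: -1753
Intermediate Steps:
45 - 58*31 = 45 - 1798 = -1753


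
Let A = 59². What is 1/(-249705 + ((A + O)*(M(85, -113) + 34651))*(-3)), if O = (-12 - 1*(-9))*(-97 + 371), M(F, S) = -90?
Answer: -1/275942802 ≈ -3.6239e-9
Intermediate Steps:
A = 3481
O = -822 (O = (-12 + 9)*274 = -3*274 = -822)
1/(-249705 + ((A + O)*(M(85, -113) + 34651))*(-3)) = 1/(-249705 + ((3481 - 822)*(-90 + 34651))*(-3)) = 1/(-249705 + (2659*34561)*(-3)) = 1/(-249705 + 91897699*(-3)) = 1/(-249705 - 275693097) = 1/(-275942802) = -1/275942802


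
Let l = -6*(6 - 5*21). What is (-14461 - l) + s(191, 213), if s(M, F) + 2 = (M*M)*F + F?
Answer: 7755609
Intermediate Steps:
s(M, F) = -2 + F + F*M² (s(M, F) = -2 + ((M*M)*F + F) = -2 + (M²*F + F) = -2 + (F*M² + F) = -2 + (F + F*M²) = -2 + F + F*M²)
l = 594 (l = -6*(6 - 105) = -6*(-99) = 594)
(-14461 - l) + s(191, 213) = (-14461 - 1*594) + (-2 + 213 + 213*191²) = (-14461 - 594) + (-2 + 213 + 213*36481) = -15055 + (-2 + 213 + 7770453) = -15055 + 7770664 = 7755609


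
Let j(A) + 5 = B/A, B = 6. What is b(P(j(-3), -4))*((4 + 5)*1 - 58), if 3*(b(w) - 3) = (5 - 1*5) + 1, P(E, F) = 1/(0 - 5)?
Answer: -490/3 ≈ -163.33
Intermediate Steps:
j(A) = -5 + 6/A
P(E, F) = -1/5 (P(E, F) = 1/(-5) = -1/5)
b(w) = 10/3 (b(w) = 3 + ((5 - 1*5) + 1)/3 = 3 + ((5 - 5) + 1)/3 = 3 + (0 + 1)/3 = 3 + (1/3)*1 = 3 + 1/3 = 10/3)
b(P(j(-3), -4))*((4 + 5)*1 - 58) = 10*((4 + 5)*1 - 58)/3 = 10*(9*1 - 58)/3 = 10*(9 - 58)/3 = (10/3)*(-49) = -490/3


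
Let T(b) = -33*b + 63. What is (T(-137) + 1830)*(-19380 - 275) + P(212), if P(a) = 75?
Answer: -126067095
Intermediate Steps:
T(b) = 63 - 33*b
(T(-137) + 1830)*(-19380 - 275) + P(212) = ((63 - 33*(-137)) + 1830)*(-19380 - 275) + 75 = ((63 + 4521) + 1830)*(-19655) + 75 = (4584 + 1830)*(-19655) + 75 = 6414*(-19655) + 75 = -126067170 + 75 = -126067095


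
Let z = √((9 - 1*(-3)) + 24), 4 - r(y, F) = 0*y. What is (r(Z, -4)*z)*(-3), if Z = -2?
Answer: -72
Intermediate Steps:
r(y, F) = 4 (r(y, F) = 4 - 0*y = 4 - 1*0 = 4 + 0 = 4)
z = 6 (z = √((9 + 3) + 24) = √(12 + 24) = √36 = 6)
(r(Z, -4)*z)*(-3) = (4*6)*(-3) = 24*(-3) = -72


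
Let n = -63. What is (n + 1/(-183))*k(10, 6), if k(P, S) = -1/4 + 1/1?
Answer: -5765/122 ≈ -47.254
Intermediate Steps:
k(P, S) = ¾ (k(P, S) = -1*¼ + 1*1 = -¼ + 1 = ¾)
(n + 1/(-183))*k(10, 6) = (-63 + 1/(-183))*(¾) = (-63 - 1/183)*(¾) = -11530/183*¾ = -5765/122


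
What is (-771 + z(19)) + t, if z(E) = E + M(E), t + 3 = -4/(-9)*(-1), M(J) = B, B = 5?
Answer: -6754/9 ≈ -750.44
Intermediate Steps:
M(J) = 5
t = -31/9 (t = -3 - 4/(-9)*(-1) = -3 - 4*(-1/9)*(-1) = -3 + (4/9)*(-1) = -3 - 4/9 = -31/9 ≈ -3.4444)
z(E) = 5 + E (z(E) = E + 5 = 5 + E)
(-771 + z(19)) + t = (-771 + (5 + 19)) - 31/9 = (-771 + 24) - 31/9 = -747 - 31/9 = -6754/9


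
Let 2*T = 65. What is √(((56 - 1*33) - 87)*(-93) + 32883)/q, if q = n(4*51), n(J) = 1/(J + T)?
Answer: 1419*√4315/2 ≈ 46606.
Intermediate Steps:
T = 65/2 (T = (½)*65 = 65/2 ≈ 32.500)
n(J) = 1/(65/2 + J) (n(J) = 1/(J + 65/2) = 1/(65/2 + J))
q = 2/473 (q = 2/(65 + 2*(4*51)) = 2/(65 + 2*204) = 2/(65 + 408) = 2/473 ≈ 0.0042283)
√(((56 - 1*33) - 87)*(-93) + 32883)/q = √(((56 - 1*33) - 87)*(-93) + 32883)/(2/473) = √(((56 - 33) - 87)*(-93) + 32883)*(473/2) = √((23 - 87)*(-93) + 32883)*(473/2) = √(-64*(-93) + 32883)*(473/2) = √(5952 + 32883)*(473/2) = √38835*(473/2) = (3*√4315)*(473/2) = 1419*√4315/2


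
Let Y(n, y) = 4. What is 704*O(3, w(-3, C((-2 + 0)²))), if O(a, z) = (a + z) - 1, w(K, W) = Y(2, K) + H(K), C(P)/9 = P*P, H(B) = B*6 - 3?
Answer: -10560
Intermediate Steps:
H(B) = -3 + 6*B (H(B) = 6*B - 3 = -3 + 6*B)
C(P) = 9*P² (C(P) = 9*(P*P) = 9*P²)
w(K, W) = 1 + 6*K (w(K, W) = 4 + (-3 + 6*K) = 1 + 6*K)
O(a, z) = -1 + a + z
704*O(3, w(-3, C((-2 + 0)²))) = 704*(-1 + 3 + (1 + 6*(-3))) = 704*(-1 + 3 + (1 - 18)) = 704*(-1 + 3 - 17) = 704*(-15) = -10560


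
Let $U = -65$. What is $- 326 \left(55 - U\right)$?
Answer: $-39120$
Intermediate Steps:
$- 326 \left(55 - U\right) = - 326 \left(55 - -65\right) = - 326 \left(55 + 65\right) = \left(-326\right) 120 = -39120$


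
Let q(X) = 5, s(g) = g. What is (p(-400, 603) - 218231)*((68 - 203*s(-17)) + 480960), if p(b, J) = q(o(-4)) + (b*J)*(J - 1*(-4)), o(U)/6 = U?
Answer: -71037521137854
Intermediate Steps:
o(U) = 6*U
p(b, J) = 5 + J*b*(4 + J) (p(b, J) = 5 + (b*J)*(J - 1*(-4)) = 5 + (J*b)*(J + 4) = 5 + (J*b)*(4 + J) = 5 + J*b*(4 + J))
(p(-400, 603) - 218231)*((68 - 203*s(-17)) + 480960) = ((5 - 400*603**2 + 4*603*(-400)) - 218231)*((68 - 203*(-17)) + 480960) = ((5 - 400*363609 - 964800) - 218231)*((68 + 3451) + 480960) = ((5 - 145443600 - 964800) - 218231)*(3519 + 480960) = (-146408395 - 218231)*484479 = -146626626*484479 = -71037521137854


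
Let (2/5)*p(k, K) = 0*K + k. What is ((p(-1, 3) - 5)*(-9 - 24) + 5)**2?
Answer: 255025/4 ≈ 63756.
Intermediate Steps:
p(k, K) = 5*k/2 (p(k, K) = 5*(0*K + k)/2 = 5*(0 + k)/2 = 5*k/2)
((p(-1, 3) - 5)*(-9 - 24) + 5)**2 = (((5/2)*(-1) - 5)*(-9 - 24) + 5)**2 = ((-5/2 - 5)*(-33) + 5)**2 = (-15/2*(-33) + 5)**2 = (495/2 + 5)**2 = (505/2)**2 = 255025/4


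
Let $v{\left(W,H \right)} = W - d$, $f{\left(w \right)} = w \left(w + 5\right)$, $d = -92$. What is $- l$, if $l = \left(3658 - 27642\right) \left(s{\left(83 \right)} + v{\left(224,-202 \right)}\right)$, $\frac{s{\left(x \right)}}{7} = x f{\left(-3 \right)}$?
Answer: $-76029280$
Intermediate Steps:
$f{\left(w \right)} = w \left(5 + w\right)$
$v{\left(W,H \right)} = 92 + W$ ($v{\left(W,H \right)} = W - -92 = W + 92 = 92 + W$)
$s{\left(x \right)} = - 42 x$ ($s{\left(x \right)} = 7 x \left(- 3 \left(5 - 3\right)\right) = 7 x \left(\left(-3\right) 2\right) = 7 x \left(-6\right) = 7 \left(- 6 x\right) = - 42 x$)
$l = 76029280$ ($l = \left(3658 - 27642\right) \left(\left(-42\right) 83 + \left(92 + 224\right)\right) = - 23984 \left(-3486 + 316\right) = \left(-23984\right) \left(-3170\right) = 76029280$)
$- l = \left(-1\right) 76029280 = -76029280$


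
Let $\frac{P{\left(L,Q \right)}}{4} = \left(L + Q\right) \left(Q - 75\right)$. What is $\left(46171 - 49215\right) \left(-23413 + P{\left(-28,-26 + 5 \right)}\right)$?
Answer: $13993268$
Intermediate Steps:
$P{\left(L,Q \right)} = 4 \left(-75 + Q\right) \left(L + Q\right)$ ($P{\left(L,Q \right)} = 4 \left(L + Q\right) \left(Q - 75\right) = 4 \left(L + Q\right) \left(-75 + Q\right) = 4 \left(-75 + Q\right) \left(L + Q\right)$)
$\left(46171 - 49215\right) \left(-23413 + P{\left(-28,-26 + 5 \right)}\right) = \left(46171 - 49215\right) \left(-23413 + \left(\left(-300\right) \left(-28\right) - 300 \left(-26 + 5\right) + 4 \left(-26 + 5\right)^{2} + 4 \left(-28\right) \left(-26 + 5\right)\right)\right) = - 3044 \left(-23413 + \left(8400 - -6300 + 4 \left(-21\right)^{2} + 4 \left(-28\right) \left(-21\right)\right)\right) = - 3044 \left(-23413 + \left(8400 + 6300 + 4 \cdot 441 + 2352\right)\right) = - 3044 \left(-23413 + \left(8400 + 6300 + 1764 + 2352\right)\right) = - 3044 \left(-23413 + 18816\right) = \left(-3044\right) \left(-4597\right) = 13993268$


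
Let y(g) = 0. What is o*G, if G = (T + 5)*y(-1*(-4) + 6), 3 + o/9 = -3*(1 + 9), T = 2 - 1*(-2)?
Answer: 0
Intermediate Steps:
T = 4 (T = 2 + 2 = 4)
o = -297 (o = -27 + 9*(-3*(1 + 9)) = -27 + 9*(-3*10) = -27 + 9*(-1*30) = -27 + 9*(-30) = -27 - 270 = -297)
G = 0 (G = (4 + 5)*0 = 9*0 = 0)
o*G = -297*0 = 0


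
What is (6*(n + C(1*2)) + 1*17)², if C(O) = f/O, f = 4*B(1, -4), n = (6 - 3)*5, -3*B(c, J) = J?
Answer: 15129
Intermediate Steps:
B(c, J) = -J/3
n = 15 (n = 3*5 = 15)
f = 16/3 (f = 4*(-⅓*(-4)) = 4*(4/3) = 16/3 ≈ 5.3333)
C(O) = 16/(3*O)
(6*(n + C(1*2)) + 1*17)² = (6*(15 + 16/(3*((1*2)))) + 1*17)² = (6*(15 + (16/3)/2) + 17)² = (6*(15 + (16/3)*(½)) + 17)² = (6*(15 + 8/3) + 17)² = (6*(53/3) + 17)² = (106 + 17)² = 123² = 15129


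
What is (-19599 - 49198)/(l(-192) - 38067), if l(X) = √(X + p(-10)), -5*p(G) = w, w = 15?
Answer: 872965133/483032228 + 68797*I*√195/1449096684 ≈ 1.8073 + 0.00066296*I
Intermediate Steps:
p(G) = -3 (p(G) = -⅕*15 = -3)
l(X) = √(-3 + X) (l(X) = √(X - 3) = √(-3 + X))
(-19599 - 49198)/(l(-192) - 38067) = (-19599 - 49198)/(√(-3 - 192) - 38067) = -68797/(√(-195) - 38067) = -68797/(I*√195 - 38067) = -68797/(-38067 + I*√195)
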